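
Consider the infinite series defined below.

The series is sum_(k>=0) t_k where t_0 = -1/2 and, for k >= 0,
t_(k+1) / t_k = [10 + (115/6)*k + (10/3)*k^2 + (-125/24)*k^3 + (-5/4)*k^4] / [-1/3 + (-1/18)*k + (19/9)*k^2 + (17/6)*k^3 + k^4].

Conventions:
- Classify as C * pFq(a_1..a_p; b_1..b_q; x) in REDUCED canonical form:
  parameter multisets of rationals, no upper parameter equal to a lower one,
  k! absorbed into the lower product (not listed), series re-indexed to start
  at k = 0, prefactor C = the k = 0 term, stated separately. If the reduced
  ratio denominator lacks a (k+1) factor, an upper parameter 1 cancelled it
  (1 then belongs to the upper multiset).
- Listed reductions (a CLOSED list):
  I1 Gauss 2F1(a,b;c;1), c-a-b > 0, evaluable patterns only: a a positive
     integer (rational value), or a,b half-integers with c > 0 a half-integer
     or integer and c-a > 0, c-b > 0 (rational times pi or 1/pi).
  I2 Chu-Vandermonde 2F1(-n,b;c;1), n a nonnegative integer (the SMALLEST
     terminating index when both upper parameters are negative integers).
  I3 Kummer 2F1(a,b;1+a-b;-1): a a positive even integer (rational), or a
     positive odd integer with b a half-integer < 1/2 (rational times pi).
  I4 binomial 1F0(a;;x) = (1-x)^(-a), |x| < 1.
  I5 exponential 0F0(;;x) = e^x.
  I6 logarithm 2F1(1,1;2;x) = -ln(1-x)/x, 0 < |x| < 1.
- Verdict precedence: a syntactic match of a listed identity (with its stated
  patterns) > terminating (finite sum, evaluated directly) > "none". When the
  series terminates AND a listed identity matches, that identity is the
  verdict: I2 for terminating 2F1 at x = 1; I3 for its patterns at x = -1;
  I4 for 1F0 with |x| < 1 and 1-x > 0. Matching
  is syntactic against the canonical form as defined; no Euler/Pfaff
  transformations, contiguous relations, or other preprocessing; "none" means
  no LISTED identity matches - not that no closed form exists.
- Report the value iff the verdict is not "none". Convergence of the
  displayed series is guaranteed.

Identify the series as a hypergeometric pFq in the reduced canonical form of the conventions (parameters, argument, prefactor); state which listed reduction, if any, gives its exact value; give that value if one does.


The series (x = -5/4) is 2F1: upper {-2, 4}, lower {-1/3}, prefactor -1/2. Verdict: terminating - upper -2 stops the sum at k = 2; the 3 terms are added exactly. Its exact value is 1357/16.

First insight: with t_0 = -1/2, cancel k + 2/3 from the displayed ratio first; then prefactor -1/2.
Consecutive-term ratio: r(k) = (-5/4) * (k-2) (k+4) / [(k-1/3) (k+1)] - rational in k, leading ratio (-5/4); with t_0 = -1/2, classification follows.


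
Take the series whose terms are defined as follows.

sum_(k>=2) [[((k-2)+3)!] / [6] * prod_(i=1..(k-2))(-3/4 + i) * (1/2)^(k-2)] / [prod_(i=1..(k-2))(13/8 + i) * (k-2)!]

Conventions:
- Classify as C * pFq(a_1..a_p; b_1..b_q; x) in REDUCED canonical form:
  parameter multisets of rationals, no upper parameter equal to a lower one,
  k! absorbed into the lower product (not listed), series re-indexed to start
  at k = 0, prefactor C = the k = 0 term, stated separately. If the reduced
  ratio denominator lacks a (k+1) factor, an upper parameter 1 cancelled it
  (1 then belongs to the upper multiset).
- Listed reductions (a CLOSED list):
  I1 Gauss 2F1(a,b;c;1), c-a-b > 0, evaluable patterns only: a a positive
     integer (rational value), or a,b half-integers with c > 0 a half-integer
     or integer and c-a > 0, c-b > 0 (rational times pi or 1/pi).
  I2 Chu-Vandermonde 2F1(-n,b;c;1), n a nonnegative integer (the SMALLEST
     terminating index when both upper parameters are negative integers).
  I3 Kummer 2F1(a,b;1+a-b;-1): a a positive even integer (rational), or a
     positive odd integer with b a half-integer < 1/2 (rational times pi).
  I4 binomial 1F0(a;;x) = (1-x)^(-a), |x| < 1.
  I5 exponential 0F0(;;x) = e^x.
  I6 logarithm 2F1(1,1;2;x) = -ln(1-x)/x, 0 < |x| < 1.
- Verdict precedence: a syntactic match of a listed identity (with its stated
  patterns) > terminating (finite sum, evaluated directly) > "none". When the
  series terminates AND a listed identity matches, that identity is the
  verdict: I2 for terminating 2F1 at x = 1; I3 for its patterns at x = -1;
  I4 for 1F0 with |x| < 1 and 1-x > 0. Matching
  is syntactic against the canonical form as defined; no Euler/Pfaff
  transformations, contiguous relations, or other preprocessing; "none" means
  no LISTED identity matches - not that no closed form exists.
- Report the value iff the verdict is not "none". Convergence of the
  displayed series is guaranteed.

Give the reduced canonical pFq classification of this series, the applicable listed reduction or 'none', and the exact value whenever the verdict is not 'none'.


With C = 1: the canonical form is 2F1(1/4, 4; 21/8; 1/2). Verdict: none. No listed pattern accepts 2F1(1/4, 4; 21/8; 1/2).

The tell: t_0 being 1, the running product (C = 1) telescopes to a rising factorial.
Term ratio: r(k) = (1/2) * (k+1/4) (k+4) / [(k+21/8) (k+1)] ; factor over Q: parameters, x = (1/2), and C = 1.


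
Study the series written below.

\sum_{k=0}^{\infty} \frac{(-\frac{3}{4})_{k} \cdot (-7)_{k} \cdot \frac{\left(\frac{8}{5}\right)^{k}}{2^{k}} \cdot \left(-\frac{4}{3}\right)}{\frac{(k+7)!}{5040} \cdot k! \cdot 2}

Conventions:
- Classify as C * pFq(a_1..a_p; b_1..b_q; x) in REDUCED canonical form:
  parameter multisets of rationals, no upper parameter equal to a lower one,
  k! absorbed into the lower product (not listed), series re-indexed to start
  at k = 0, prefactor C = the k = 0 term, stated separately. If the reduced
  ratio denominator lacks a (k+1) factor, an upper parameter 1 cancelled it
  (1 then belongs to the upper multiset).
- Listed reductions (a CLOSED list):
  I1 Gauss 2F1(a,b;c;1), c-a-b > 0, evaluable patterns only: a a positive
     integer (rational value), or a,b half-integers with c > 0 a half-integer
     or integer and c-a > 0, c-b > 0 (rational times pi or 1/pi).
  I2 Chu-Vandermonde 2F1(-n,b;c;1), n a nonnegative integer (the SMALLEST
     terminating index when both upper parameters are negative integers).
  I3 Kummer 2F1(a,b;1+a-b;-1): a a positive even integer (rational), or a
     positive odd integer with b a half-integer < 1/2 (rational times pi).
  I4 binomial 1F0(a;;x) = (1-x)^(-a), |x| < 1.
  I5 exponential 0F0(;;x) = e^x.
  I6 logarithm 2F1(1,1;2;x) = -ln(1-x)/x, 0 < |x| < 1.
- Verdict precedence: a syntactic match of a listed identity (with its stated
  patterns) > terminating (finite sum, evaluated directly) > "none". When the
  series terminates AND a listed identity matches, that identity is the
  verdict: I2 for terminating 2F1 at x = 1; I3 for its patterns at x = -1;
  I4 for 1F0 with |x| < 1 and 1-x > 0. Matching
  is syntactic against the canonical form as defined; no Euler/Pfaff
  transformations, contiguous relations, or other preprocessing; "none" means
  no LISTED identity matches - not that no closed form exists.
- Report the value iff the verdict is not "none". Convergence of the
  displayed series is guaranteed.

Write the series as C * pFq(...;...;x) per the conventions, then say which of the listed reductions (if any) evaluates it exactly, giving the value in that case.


Prefactor -\frac{2}{3}, argument \frac{4}{5}: 2F1 with upper {-7, -\frac{3}{4}} over lower {8}. Verdict: terminating. With -7 upstairs the series is a 8-term polynomial sum; evaluated term by term. Its exact value is -\frac{493347533}{495000000}.

Key observation: t_0 = -\frac{2}{3} here, and the denominator's factorial ratio (prefactor -2/3) is a lower Pochhammer.
Ratio: r(k) = \frac{4}{5} * (k-7) (k-\frac{3}{4}) / [(k+8) (k+1)] - rational in k, leading ratio \frac{4}{5}; with t_0 = -\frac{2}{3}, classification follows.


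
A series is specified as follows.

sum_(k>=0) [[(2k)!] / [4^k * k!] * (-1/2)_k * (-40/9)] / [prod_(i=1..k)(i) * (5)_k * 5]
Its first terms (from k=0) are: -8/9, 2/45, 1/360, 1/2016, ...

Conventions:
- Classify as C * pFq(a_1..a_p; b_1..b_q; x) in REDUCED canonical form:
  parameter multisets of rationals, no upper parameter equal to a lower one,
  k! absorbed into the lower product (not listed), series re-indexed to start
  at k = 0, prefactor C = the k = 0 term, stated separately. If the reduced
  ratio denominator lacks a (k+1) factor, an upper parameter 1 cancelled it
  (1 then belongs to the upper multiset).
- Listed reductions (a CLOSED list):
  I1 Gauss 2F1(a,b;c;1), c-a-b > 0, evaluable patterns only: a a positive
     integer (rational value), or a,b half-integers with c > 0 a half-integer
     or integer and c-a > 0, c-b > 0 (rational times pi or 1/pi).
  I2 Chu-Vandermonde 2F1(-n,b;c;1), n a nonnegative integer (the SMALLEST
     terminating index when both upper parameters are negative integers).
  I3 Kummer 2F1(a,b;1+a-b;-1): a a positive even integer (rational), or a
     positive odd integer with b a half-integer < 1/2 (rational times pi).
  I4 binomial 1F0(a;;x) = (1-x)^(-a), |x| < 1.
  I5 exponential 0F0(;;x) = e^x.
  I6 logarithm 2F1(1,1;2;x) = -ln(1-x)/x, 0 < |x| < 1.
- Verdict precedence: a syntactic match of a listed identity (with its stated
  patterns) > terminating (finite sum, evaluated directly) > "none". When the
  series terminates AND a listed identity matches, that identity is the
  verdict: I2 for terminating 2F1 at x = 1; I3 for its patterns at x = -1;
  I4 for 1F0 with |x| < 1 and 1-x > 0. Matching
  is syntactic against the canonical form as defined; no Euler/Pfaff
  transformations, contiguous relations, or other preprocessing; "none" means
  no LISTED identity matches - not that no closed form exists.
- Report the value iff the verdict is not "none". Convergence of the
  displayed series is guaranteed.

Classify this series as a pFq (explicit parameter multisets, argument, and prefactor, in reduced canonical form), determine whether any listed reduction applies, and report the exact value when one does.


This is -8/9 * 2F1(-1/2, 1/2; 5; 1) in reduced canonical form. Verdict: Gauss (I1, half-integer pattern) fires (x = 1; upper {-1/2, 1/2} half-integers, c = 5 in the evaluable pattern). Sum: (-262144/99225) / pi.

The tell: from the first term -8/9: the product of the first k integers (C = -8/9) is k!.
Adjacent-term ratio: r(k) = 1 * (k-1/2) (k+1/2) / [(k+5) (k+1)] - poly over poly, x = 1 from leading terms; C = -8/9 at k = 0.


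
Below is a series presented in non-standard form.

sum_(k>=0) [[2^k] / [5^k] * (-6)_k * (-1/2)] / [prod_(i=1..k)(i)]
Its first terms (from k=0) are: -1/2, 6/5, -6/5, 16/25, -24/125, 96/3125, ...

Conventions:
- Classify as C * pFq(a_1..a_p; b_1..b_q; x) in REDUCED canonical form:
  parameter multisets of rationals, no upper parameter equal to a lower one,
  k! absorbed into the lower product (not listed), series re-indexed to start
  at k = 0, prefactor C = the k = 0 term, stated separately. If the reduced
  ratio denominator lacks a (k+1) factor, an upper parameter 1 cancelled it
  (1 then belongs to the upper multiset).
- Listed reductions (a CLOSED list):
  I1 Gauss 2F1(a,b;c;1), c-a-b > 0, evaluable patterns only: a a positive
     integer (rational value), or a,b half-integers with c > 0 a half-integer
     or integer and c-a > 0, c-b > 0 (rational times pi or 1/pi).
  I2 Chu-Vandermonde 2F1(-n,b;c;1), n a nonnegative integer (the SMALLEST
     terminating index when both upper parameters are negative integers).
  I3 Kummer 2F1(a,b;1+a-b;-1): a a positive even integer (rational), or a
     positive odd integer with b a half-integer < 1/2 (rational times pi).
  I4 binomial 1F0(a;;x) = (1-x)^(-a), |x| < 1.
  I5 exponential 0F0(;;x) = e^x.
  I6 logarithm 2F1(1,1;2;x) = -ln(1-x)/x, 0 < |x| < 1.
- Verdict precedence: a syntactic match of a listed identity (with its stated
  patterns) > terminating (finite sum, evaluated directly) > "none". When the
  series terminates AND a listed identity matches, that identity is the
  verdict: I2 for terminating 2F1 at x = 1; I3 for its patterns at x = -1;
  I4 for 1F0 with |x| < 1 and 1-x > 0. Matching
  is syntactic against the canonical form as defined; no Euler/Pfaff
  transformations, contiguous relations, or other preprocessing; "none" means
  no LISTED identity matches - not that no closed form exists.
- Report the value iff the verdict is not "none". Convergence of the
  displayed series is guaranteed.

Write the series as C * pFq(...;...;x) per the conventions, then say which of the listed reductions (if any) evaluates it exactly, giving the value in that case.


Prefactor -1/2, argument 2/5: 1F0 with upper {-6} over lower {-}. Verdict: binomial (I4) applies (the 1F0 binomial series: exponent 6, x = 2/5). Exact value: -729/31250.

Structural cue: t_0 = -1/2 here, and the two geometric factors (C = -1/2, x = 2/5) combine into one argument.
Adjacent-term ratio: r(k) = (2/5) * (k-6) / [(k+1)] - poly over poly, x = (2/5) from leading terms; C = -1/2 at k = 0.


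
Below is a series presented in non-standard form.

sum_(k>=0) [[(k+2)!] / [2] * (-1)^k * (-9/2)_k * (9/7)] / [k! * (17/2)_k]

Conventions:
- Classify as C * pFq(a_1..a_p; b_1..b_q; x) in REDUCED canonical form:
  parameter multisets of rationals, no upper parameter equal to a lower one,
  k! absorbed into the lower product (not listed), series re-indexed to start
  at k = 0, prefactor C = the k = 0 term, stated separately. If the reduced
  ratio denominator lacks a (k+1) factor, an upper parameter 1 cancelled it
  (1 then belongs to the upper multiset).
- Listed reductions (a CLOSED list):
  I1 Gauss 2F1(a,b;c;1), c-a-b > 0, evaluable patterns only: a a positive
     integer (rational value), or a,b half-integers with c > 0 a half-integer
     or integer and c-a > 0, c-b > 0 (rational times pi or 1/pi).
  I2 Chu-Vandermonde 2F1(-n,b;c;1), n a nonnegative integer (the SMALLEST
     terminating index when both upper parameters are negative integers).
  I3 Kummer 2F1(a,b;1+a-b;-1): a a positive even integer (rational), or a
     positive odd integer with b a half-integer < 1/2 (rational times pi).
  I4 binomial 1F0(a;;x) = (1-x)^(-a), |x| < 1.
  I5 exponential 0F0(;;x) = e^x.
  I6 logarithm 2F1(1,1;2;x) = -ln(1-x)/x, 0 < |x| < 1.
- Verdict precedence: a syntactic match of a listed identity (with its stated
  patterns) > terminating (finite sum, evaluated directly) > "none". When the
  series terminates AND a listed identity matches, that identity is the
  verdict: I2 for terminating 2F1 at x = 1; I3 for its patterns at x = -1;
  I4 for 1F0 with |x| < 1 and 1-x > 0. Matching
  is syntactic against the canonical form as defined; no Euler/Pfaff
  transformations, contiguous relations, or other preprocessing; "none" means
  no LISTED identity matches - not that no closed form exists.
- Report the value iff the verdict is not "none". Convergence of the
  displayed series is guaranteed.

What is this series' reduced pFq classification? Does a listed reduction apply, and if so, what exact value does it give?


The series (x = -1) is 2F1: upper {-9/2, 3}, lower {17/2}, prefactor 9/7. Verdict: Kummer's theorem (I3) applies (x = -1; c = 17/2 equals 1+a-b for upper {-9/2, 3}: listed pattern). Exact value: (57915/32768) * pi.

Key step: t_0 = 9/7 here, and the factorial ratio (C = 9/7, x = -1) (k+a-1)!/(a-1)! is a rising factorial (a)_k.
Term ratio: r(k) = (-1) * (k-9/2) (k+3) / [(k+17/2) (k+1)] - poly over poly, x = (-1) from leading terms; C = 9/7 at k = 0.


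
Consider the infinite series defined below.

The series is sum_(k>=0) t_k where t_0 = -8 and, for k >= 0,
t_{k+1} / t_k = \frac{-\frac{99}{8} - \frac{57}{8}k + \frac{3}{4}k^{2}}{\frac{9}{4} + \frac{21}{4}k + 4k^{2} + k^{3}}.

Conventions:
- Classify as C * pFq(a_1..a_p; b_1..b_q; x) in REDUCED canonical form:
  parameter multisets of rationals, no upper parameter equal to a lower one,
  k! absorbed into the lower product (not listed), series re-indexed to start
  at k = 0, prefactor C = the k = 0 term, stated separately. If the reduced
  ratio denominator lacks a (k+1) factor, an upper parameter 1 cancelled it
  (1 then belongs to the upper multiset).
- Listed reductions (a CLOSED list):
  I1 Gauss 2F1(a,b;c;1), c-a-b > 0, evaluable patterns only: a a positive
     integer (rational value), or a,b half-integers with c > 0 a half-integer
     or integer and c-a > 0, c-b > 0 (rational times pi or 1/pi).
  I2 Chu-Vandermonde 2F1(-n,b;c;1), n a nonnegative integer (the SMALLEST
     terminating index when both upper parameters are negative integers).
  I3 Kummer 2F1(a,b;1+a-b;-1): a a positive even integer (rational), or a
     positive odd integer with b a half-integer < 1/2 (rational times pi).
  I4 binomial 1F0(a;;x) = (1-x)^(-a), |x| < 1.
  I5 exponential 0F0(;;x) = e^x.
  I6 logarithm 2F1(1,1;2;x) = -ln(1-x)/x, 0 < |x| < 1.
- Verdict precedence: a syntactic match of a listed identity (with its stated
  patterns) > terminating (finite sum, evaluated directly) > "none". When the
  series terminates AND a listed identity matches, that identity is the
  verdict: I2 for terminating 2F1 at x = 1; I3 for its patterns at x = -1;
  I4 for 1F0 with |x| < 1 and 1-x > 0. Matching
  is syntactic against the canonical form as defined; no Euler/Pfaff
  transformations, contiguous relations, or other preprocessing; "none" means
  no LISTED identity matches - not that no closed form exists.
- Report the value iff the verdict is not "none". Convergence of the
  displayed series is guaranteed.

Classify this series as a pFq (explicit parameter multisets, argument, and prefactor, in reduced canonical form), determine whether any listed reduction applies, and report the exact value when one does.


Canonical form: C = -8 times 1F1 with upper {-11}, lower {\frac{3}{2}}, x = \frac{3}{4}. Verdict: terminating. (-11)_k vanishes past k = 11, leaving a 12-term sum, computed directly. Sum: \frac{231698001351}{333152019200}.

Structural cue: from the first term -8: cancel k + 3/2 from the displayed ratio first; then prefactor -8.
Adjacent-term ratio: r(k) = \frac{3}{4} * (k-11) / [(k+\frac{3}{2}) (k+1)] - rational in k, leading ratio \frac{3}{4}; with t_0 = -8, classification follows.


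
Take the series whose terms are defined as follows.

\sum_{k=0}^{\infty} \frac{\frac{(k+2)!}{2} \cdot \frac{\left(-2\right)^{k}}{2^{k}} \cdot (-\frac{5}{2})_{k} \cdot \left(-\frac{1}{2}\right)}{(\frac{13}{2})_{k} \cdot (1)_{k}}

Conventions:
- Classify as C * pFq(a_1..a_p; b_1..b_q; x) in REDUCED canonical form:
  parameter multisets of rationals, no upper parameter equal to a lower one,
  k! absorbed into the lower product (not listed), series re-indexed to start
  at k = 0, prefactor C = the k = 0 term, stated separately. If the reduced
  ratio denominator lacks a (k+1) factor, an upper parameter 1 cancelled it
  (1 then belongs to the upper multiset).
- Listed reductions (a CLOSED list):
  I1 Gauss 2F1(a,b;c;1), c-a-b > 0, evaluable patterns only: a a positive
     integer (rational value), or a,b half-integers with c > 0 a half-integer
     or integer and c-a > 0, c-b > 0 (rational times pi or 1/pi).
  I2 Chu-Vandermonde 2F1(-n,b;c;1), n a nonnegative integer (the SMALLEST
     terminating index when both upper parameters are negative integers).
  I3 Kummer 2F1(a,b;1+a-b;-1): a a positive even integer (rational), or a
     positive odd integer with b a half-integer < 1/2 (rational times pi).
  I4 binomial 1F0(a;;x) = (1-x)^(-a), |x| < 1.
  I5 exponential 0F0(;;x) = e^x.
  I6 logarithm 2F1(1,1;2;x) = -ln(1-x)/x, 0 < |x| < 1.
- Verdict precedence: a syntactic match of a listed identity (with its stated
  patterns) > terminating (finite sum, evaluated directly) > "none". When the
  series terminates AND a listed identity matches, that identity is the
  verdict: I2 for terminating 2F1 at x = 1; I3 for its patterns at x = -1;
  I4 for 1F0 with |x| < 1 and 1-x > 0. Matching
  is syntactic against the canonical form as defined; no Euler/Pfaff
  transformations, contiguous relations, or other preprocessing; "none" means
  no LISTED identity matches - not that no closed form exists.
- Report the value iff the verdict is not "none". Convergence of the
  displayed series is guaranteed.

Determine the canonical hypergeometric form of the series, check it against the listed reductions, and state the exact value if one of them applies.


Classification (C = -\frac{1}{2}): 2F1 with upper {-\frac{5}{2}, 3}, lower {\frac{13}{2}}, argument x = -1. Verdict (x = -1): the Kummer evaluation I3 applies (x = -1; c = \frac{13}{2} equals 1+a-b for upper {-\frac{5}{2}, 3}: listed pattern). Exact value: \left(-\frac{3465}{8192}\right) \cdot \pi.

Key step: t_0 being -\frac{1}{2}, (1)_k (prefactor -1/2) is k! itself.
Adjacent-term ratio: r(k) = -1 * (k-\frac{5}{2}) (k+3) / [(k+\frac{13}{2}) (k+1)] - rational in k, leading ratio -1; with t_0 = -\frac{1}{2}, classification follows.


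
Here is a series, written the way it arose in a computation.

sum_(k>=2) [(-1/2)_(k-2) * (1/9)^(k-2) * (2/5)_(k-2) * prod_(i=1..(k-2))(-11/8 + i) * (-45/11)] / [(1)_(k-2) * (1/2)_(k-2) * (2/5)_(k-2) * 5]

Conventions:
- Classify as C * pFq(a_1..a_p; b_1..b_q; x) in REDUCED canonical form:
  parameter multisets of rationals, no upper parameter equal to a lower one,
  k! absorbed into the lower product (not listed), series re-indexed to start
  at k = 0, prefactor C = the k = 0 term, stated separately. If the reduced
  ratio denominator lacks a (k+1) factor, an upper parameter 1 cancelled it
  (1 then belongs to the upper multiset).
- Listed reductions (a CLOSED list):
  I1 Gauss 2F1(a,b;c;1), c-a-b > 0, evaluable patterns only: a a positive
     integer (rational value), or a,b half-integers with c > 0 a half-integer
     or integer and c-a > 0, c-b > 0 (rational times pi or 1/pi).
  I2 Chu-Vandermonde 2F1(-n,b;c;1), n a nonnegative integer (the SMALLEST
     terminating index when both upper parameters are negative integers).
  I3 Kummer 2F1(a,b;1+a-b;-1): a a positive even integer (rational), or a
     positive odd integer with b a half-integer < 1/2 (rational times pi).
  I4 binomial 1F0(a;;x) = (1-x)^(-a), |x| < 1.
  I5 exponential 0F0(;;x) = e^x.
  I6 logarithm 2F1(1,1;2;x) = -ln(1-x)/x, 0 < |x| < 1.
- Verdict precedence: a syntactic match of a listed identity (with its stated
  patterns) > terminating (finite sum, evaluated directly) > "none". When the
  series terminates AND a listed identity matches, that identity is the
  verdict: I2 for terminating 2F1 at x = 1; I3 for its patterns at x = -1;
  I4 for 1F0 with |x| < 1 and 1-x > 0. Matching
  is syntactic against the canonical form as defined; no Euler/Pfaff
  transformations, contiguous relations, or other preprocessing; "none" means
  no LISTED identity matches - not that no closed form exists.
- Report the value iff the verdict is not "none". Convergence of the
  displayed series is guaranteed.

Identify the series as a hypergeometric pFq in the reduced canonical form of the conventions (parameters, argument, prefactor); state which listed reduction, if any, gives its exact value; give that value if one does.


x = 1/9 here; the reduced form reads 2F1, upper {-1/2, -3/8}, lower {1/2}, C = -9/11. Verdict: none. No listed pattern accepts 2F1(-1/2, -3/8; 1/2; 1/9).

The tell: t_0 being -9/11, the running product (C = -9/11) telescopes to a rising factorial.
Term ratio: r(k) = (1/9) * (k-1/2) (k-3/8) / [(k+1/2) (k+1)] - poly over poly, x = (1/9) from leading terms; C = -9/11 at k = 0.


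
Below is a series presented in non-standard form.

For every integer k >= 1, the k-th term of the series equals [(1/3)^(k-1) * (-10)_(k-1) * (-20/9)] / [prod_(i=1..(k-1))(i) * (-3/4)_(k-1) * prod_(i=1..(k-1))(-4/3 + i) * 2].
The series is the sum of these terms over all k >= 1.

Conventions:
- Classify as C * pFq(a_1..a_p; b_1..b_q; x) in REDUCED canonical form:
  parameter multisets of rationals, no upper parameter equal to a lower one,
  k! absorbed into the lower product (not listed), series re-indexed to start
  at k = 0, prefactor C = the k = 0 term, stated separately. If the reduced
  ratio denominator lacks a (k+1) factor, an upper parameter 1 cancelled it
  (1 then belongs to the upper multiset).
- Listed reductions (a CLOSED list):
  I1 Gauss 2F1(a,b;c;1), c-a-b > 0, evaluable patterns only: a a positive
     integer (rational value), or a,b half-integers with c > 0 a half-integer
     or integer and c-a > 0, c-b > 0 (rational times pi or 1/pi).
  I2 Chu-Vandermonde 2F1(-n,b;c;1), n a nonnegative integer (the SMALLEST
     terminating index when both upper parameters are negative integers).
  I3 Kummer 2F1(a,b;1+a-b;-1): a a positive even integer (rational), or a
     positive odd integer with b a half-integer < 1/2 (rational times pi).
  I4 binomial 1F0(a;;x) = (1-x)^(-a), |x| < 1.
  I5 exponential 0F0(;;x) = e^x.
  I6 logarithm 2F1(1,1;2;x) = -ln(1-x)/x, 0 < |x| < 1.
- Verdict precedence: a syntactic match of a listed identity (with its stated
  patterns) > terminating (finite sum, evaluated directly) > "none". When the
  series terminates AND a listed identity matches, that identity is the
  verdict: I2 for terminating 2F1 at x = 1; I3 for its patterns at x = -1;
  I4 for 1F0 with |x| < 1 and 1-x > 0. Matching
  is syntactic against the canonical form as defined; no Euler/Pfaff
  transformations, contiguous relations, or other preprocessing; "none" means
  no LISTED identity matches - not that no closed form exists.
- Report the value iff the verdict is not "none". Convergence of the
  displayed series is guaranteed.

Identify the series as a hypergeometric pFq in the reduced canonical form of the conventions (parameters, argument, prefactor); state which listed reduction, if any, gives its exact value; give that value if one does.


The tell: t_0 being -10/9, the constant factors (prefactor -10/9) combine into one prefactor.
Adjacent-term ratio: r(k) = (1/3) * (k-10) / [(k-3/4) (k-1/3) (k+1)] - poly over poly, x = (1/3) from leading terms; C = -10/9 at k = 0.

Reduced: x = 1/3, 1F2, upper = {-10}, lower = {-3/4, -1/3}, C = -10/9. Verdict: terminating - upper parameter -10 makes this a finite sum (last index 10), evaluated exactly. Sum: -2568009319212092006/37715736422739375.


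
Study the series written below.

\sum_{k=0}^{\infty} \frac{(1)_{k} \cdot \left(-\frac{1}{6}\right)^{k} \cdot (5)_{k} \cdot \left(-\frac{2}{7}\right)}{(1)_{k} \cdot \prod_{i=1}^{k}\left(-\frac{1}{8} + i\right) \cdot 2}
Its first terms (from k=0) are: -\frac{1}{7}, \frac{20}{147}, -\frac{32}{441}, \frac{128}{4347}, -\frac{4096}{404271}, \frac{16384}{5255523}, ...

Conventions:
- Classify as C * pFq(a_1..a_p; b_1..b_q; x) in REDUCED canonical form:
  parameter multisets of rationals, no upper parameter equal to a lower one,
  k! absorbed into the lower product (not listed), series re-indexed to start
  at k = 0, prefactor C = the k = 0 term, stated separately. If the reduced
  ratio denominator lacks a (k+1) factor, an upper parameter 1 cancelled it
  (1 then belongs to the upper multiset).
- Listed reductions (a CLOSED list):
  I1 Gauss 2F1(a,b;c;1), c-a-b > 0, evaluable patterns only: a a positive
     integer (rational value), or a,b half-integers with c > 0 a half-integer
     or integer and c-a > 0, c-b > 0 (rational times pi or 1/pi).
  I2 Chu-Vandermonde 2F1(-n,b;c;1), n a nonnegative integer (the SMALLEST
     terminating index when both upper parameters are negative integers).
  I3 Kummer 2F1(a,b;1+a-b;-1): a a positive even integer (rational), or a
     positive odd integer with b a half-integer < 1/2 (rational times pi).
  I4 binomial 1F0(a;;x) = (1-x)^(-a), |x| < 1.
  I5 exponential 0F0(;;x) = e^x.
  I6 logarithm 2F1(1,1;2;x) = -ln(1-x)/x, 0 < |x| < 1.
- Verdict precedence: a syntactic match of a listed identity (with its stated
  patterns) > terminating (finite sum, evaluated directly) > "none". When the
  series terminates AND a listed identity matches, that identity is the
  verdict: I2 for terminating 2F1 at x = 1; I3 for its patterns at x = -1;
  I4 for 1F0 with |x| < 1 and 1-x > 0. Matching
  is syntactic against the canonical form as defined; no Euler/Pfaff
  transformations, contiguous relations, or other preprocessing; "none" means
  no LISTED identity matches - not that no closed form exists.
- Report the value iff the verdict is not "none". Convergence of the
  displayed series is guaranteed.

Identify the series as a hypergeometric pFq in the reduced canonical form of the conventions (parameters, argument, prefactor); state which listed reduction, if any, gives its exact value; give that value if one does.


Prefactor -\frac{1}{7}, argument -\frac{1}{6}: 2F1 with upper {1, 5} over lower {\frac{7}{8}}. Verdict: none - at argument -\frac{1}{6} the multisets {1, 5} ; {\frac{7}{8}} match no listed identity.

First insight: from the first term -\frac{1}{7}: (1)_k (prefactor -1/7) is k! itself.
Step ratio: r(k) = -\frac{1}{6} * (k+1) (k+5) / [(k+\frac{7}{8}) (k+1)] - rational; roots negated = parameters, x = -\frac{1}{6}, C = -\frac{1}{7}.


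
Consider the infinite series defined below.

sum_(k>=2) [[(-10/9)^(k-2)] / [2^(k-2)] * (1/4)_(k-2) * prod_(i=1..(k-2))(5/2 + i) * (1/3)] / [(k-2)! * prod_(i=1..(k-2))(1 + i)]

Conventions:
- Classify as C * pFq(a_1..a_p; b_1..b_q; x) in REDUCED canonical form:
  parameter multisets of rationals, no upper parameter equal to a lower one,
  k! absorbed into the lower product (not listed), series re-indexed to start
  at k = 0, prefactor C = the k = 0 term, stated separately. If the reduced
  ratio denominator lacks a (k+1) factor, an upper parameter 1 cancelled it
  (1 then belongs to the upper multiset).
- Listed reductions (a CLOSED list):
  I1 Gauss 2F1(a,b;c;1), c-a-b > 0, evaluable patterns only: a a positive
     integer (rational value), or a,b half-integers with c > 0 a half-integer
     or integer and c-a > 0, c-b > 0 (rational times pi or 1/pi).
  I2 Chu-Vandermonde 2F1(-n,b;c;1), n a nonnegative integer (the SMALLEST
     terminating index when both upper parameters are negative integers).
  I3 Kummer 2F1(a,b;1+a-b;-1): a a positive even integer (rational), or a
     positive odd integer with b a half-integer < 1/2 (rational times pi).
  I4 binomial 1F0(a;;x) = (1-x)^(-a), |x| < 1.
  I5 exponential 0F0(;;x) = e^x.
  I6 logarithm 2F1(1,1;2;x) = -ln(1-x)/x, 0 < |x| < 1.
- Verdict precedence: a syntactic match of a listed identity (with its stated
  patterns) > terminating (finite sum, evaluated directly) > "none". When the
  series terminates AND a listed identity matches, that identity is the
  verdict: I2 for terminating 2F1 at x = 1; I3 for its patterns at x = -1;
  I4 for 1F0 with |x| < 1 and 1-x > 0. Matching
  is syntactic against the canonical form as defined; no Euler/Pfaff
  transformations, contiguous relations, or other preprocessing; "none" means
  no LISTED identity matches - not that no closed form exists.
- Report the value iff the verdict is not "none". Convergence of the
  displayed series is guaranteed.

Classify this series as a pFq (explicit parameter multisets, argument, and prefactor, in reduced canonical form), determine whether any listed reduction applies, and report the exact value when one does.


Canonical form: C = 1/3 times 2F1 with upper {1/4, 7/2}, lower {2}, x = -5/9. Verdict: none (x = -5/9): each listed identity misses the multisets {1/4, 7/2} ; {2}.

Key observation: x = (-5/9) and the two k-th powers (C = 1/3) combine into one argument.
Term ratio: r(k) = (-5/9) * (k+1/4) (k+7/2) / [(k+2) (k+1)] - rational in k. x = (-5/9); t_0 = 1/3; negate the roots.


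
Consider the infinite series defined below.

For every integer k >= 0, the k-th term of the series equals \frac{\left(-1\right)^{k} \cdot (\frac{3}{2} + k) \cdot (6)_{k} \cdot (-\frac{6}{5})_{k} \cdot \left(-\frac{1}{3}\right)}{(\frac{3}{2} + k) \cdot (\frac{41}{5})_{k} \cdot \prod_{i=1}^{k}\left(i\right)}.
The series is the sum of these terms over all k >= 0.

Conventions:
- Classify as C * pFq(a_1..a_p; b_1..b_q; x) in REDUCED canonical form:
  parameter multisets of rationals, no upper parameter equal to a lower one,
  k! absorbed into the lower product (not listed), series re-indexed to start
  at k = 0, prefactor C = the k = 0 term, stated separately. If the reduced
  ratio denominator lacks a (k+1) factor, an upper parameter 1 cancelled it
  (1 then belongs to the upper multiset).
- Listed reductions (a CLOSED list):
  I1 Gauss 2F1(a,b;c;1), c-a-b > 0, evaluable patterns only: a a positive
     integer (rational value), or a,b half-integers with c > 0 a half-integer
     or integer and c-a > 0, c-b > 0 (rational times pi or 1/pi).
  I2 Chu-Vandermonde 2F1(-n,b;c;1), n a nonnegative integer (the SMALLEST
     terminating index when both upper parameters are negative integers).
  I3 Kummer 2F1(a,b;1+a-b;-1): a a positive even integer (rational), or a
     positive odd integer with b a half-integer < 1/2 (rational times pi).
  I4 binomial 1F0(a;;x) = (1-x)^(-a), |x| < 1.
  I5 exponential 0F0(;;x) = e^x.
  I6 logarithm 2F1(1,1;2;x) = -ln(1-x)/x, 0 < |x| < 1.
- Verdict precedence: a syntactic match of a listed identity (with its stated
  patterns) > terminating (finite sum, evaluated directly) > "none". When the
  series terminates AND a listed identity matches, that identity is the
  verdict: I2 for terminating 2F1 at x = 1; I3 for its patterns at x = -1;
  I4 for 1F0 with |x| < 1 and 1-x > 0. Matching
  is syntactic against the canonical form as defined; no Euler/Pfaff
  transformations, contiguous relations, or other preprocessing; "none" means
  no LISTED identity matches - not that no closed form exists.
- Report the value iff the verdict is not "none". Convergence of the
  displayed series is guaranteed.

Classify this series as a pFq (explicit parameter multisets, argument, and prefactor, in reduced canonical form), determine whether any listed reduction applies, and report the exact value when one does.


The series (x = -1) is 2F1: upper {-\frac{6}{5}, 6}, lower {\frac{41}{5}}, prefactor -\frac{1}{3}. Verdict: the Kummer evaluation I3 applies (x = -1; c = \frac{41}{5} equals 1+a-b for upper {-\frac{6}{5}, 6}: listed pattern). Its exact value is -\frac{403}{625}.

Key step: from the first term -\frac{1}{3}: k + 3/2 divides numerator and denominator alike; C = -1/3, x = -1 after cancelling.
Ratio: r(k) = -1 * (k-\frac{6}{5}) (k+6) / [(k+\frac{41}{5}) (k+1)] - rational; roots negated = parameters, x = -1, C = -\frac{1}{3}.


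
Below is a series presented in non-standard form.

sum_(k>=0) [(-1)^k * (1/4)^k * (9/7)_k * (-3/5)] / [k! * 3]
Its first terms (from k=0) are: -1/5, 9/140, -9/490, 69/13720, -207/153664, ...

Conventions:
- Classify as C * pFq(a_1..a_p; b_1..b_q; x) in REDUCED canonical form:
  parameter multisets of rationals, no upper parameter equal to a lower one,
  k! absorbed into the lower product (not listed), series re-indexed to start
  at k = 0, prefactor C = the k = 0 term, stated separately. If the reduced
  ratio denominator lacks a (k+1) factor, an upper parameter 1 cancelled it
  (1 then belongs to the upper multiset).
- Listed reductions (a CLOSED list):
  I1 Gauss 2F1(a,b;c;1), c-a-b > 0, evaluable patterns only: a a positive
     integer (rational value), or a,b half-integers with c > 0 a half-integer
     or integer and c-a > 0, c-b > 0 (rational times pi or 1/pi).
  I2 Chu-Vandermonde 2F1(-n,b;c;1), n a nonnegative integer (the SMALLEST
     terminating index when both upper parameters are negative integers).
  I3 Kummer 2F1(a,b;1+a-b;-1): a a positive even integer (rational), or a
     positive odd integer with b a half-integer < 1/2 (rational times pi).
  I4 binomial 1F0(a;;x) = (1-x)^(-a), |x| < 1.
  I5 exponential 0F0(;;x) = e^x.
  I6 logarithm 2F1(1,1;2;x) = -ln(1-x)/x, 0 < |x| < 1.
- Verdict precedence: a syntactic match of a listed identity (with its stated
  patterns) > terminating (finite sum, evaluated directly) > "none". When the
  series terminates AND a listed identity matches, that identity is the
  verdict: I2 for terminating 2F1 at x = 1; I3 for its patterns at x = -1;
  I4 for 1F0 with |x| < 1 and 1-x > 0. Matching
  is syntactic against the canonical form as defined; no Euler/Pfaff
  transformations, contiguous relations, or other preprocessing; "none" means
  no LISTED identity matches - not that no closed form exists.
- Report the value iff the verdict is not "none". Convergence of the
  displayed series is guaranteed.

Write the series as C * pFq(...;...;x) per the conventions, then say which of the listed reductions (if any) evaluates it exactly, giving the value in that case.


Reduced: x = -1/4, 1F0, upper = {9/7}, lower = {-}, C = -1/5. Verdict: the I4 binomial reduction fires (the 1F0 binomial series: exponent -9/7, x = -1/4). Sum: (-1/5) * (5/4)^(-9/7).

First insight: from the first term -1/5: the (-1)^k factor (C = -1/5, x = -1/4) folds into the argument's sign.
Step ratio: r(k) = (-1/4) * (k+9/7) / [(k+1)] - rational; roots negated = parameters, x = (-1/4), C = -1/5.


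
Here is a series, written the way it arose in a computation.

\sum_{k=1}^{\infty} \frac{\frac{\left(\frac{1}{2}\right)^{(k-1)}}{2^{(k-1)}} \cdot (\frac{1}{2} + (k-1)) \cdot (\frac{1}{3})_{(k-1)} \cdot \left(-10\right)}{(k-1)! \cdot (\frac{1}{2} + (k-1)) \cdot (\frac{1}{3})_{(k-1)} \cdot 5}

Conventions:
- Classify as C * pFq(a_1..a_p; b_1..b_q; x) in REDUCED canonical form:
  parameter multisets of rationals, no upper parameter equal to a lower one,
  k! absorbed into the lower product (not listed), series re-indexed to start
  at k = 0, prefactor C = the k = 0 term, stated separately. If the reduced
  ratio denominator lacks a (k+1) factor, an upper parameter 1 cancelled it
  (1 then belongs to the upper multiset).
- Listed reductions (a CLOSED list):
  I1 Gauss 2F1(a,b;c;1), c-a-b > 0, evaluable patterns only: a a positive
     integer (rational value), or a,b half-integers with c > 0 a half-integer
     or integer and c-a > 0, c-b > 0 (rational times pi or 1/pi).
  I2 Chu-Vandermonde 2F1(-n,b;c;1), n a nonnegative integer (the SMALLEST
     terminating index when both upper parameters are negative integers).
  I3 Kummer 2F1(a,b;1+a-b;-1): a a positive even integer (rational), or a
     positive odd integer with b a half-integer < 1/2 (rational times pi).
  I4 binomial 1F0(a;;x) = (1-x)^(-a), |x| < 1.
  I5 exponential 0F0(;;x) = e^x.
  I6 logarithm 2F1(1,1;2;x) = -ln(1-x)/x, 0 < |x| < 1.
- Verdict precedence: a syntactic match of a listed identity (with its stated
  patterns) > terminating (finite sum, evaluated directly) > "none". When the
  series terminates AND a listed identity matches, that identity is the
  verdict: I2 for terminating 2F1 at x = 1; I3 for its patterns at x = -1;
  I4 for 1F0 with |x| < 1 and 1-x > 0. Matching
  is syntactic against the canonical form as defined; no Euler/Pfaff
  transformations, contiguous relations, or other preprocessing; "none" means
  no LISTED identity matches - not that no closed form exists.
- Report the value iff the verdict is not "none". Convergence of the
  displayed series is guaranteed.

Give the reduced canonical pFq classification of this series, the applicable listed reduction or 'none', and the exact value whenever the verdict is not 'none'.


Canonical form: C = -2 times 0F0 with upper {-}, lower {-}, x = \frac{1}{4}. Verdict at x = \frac{1}{4}: the I5 exponential reduction matches (the 0F0 exponential series at x = \frac{1}{4}). Sum: \left(-2\right) \cdot e^{\frac{1}{4}}.

The tell: from the first term -2: the constant factors (prefactor -2) combine into one prefactor.
Ratio: r(k) = \frac{1}{4} * 1 / [(k+1)] - rational; roots negated = parameters, x = \frac{1}{4}, C = -2.


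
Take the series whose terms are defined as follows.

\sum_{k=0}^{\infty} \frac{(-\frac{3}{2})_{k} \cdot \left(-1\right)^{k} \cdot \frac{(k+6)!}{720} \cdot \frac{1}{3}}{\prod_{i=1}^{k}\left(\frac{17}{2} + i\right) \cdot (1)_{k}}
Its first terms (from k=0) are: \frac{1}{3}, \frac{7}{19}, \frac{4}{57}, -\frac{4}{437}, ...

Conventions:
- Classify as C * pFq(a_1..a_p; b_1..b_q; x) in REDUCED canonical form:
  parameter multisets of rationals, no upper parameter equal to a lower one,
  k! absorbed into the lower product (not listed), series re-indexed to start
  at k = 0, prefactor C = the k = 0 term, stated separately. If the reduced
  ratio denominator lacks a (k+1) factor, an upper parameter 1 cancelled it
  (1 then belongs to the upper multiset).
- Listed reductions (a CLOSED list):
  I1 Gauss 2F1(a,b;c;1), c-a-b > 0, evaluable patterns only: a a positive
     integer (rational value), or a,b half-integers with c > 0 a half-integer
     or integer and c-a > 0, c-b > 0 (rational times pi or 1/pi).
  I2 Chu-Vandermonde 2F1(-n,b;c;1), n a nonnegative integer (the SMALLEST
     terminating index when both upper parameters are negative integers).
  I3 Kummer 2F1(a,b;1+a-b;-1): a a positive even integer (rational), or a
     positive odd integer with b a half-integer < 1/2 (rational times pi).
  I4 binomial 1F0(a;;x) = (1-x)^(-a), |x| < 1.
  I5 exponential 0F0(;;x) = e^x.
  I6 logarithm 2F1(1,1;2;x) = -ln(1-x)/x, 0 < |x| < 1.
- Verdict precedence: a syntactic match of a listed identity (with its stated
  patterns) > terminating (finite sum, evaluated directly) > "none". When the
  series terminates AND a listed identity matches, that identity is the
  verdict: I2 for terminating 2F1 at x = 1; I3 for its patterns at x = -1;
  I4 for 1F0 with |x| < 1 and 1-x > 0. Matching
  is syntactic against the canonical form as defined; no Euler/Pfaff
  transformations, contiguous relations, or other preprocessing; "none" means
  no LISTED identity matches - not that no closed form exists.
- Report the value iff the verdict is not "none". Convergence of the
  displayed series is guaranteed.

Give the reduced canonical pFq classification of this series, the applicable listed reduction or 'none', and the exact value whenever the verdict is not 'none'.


x = -1 here; the reduced form reads 2F1, upper {-\frac{3}{2}, 7}, lower {\frac{19}{2}}, C = \frac{1}{3}. Verdict: Kummer's theorem (I3) matches (x = -1; c = \frac{19}{2} equals 1+a-b for upper {-\frac{3}{2}, 7}: listed pattern). Value: \frac{255255}{1048576} \cdot \pi.

Key step: t_0 being \frac{1}{3}, the factorial ratio (C = 1/3, x = -1) (k+a-1)!/(a-1)! is a rising factorial (a)_k.
Term ratio: r(k) = -1 * (k-\frac{3}{2}) (k+7) / [(k+\frac{19}{2}) (k+1)] - poly over poly, x = -1 from leading terms; C = \frac{1}{3} at k = 0.
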